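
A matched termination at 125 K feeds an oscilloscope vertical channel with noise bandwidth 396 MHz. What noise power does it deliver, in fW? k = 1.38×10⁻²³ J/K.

P_n = kTB = 1.38×10⁻²³ × 125 × 3.96×10⁸ = 6.83×10⁻¹³ W = 683 fW

683 fW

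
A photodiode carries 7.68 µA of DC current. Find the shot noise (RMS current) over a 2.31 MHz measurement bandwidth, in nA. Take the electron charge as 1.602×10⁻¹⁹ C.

2.38 nA

I_n = √(2qI·B)
2qI·B = 2 × 1.602×10⁻¹⁹ × 7.68×10⁻⁶ × 2.31×10⁶ = 5.68×10⁻¹⁸ A²
I_n = √(5.68×10⁻¹⁸) = 2.38×10⁻⁹ A = 2.38 nA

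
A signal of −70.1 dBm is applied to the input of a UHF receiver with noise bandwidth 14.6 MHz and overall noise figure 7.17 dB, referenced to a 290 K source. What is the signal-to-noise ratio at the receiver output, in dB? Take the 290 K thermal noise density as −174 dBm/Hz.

25.1 dB

Noise floor: N = −174 + 10 log₁₀(B) + NF
10 log₁₀(1.46×10⁷) = 71.64 dB
N = −174 + 71.64 + 7.17 = −95.19 dBm
SNR = P_sig − N = −70.1 − (−95.19) = 25.09 dB → 25.1 dB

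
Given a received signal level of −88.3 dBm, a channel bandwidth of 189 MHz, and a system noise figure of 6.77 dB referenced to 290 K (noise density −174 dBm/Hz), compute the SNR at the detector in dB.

−3.8 dB

Noise floor: N = −174 + 10 log₁₀(B) + NF
10 log₁₀(1.89×10⁸) = 82.76 dB
N = −174 + 82.76 + 6.77 = −84.47 dBm
SNR = P_sig − N = −88.3 − (−84.47) = −3.83 dB → −3.8 dB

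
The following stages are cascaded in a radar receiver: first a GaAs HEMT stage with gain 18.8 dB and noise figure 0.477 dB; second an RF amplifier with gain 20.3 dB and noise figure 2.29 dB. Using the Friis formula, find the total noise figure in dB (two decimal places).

Convert to linear (a loss of L dB is a gain of −L dB): F_i = 10^(NF_i/10), G_i = 10^(G_i,dB/10)
  Stage 1: F_1 = 10^(0.477/10) = 1.116, G_1 = 10^(18.8/10) = 75.86
  Stage 2: F_2 = 10^(2.29/10) = 1.694, G_2 = 10^(20.3/10) = 107.2
Friis cascade:
  F = 1.116 + (1.694 − 1)/75.86 = 1.125
NF = 10 log₁₀(1.125) = 0.51 dB

0.51 dB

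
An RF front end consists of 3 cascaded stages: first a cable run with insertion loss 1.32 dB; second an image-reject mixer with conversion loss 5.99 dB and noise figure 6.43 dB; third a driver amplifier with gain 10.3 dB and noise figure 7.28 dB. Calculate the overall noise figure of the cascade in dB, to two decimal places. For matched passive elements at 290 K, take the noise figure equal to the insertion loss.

Convert to linear (a loss of L dB is a gain of −L dB): F_i = 10^(NF_i/10), G_i = 10^(G_i,dB/10)
  Stage 1: F_1 = 10^(1.32/10) = 1.355, G_1 = 10^(−1.32/10) = 0.7379
  Stage 2: F_2 = 10^(6.43/10) = 4.395, G_2 = 10^(−5.99/10) = 0.2518
  Stage 3: F_3 = 10^(7.28/10) = 5.346, G_3 = 10^(10.3/10) = 10.72
Friis cascade:
  F = 1.355 + (4.395 − 1)/0.7379 + (5.346 − 1)/0.1858 = 29.35
NF = 10 log₁₀(29.35) = 14.68 dB

14.68 dB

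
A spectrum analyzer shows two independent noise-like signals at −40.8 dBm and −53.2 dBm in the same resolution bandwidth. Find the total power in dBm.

−40.6 dBm

Convert to linear, add, convert back:
P₁ = 8.32×10⁻⁸ W, P₂ = 4.79×10⁻⁹ W
P_tot = 8.80×10⁻⁸ W → 10 log₁₀(P_tot / 10⁻³) = −40.6 dBm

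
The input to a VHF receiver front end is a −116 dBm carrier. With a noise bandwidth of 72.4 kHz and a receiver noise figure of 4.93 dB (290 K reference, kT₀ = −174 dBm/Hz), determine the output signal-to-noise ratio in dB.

4.5 dB

Noise floor: N = −174 + 10 log₁₀(B) + NF
10 log₁₀(7.24×10⁴) = 48.6 dB
N = −174 + 48.6 + 4.93 = −120.47 dBm
SNR = P_sig − N = −116 − (−120.47) = 4.47 dB → 4.5 dB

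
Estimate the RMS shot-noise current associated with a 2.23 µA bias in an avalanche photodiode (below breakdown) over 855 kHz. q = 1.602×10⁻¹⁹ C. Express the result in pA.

782 pA

I_n = √(2qI·B)
2qI·B = 2 × 1.602×10⁻¹⁹ × 2.23×10⁻⁶ × 8.55×10⁵ = 6.11×10⁻¹⁹ A²
I_n = √(6.11×10⁻¹⁹) = 7.82×10⁻¹⁰ A = 782 pA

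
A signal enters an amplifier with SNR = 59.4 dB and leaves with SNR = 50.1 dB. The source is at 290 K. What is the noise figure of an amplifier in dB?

NF (dB) = SNR_in(dB) − SNR_out(dB) when the source is at T₀
NF = 59.4 − 50.1 = 9.3 dB

9.3 dB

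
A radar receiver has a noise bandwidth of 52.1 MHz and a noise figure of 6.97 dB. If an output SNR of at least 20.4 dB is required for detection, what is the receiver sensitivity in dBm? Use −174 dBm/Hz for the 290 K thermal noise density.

−69.5 dBm

Sensitivity = −174 + 10 log₁₀(B) + NF + SNR_min
= −174 + 77.17 + 6.97 + 20.4
= −69.46 dBm → −69.5 dBm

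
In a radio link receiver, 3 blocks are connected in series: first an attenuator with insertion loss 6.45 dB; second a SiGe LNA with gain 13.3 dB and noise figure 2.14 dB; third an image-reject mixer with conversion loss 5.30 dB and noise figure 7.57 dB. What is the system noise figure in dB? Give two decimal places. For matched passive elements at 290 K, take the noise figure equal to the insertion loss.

9.14 dB

Convert to linear (a loss of L dB is a gain of −L dB): F_i = 10^(NF_i/10), G_i = 10^(G_i,dB/10)
  Stage 1: F_1 = 10^(6.45/10) = 4.416, G_1 = 10^(−6.45/10) = 0.2265
  Stage 2: F_2 = 10^(2.14/10) = 1.637, G_2 = 10^(13.3/10) = 21.38
  Stage 3: F_3 = 10^(7.57/10) = 5.715, G_3 = 10^(−5.30/10) = 0.2951
Friis cascade:
  F = 4.416 + (1.637 − 1)/0.2265 + (5.715 − 1)/4.842 = 8.201
NF = 10 log₁₀(8.201) = 9.14 dB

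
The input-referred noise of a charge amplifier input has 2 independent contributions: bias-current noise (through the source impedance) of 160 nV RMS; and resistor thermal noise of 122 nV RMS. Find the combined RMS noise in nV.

201 nV

Uncorrelated sources add in power (mean-square): V_tot = √(ΣV_i²)
V_tot = √[(1.60×10⁻⁷)² + (1.22×10⁻⁷)²] = 2.01×10⁻⁷ V = 201 nV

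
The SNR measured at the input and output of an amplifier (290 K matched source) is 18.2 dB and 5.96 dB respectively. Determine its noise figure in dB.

NF (dB) = SNR_in(dB) − SNR_out(dB) when the source is at T₀
NF = 18.2 − 5.96 = 12.24 dB

12.24 dB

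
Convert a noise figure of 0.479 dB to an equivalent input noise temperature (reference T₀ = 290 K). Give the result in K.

F = 10^(0.479/10) = 1.11661
T_e = (F − 1)·T₀ = (1.11661 − 1) × 290 = 33.8 K

33.8 K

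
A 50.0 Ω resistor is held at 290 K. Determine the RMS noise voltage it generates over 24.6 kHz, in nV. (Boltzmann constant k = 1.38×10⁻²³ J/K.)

140 nV

V_n = √(4kTRB)
4kTRB = 4 × 1.38×10⁻²³ × 290 × 5.00×10¹ × 2.46×10⁴ = 1.97×10⁻¹⁴ V²
V_n = √(1.97×10⁻¹⁴) = 1.40×10⁻⁷ V = 140 nV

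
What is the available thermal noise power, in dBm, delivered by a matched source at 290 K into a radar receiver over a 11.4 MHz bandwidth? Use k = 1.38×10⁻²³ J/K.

−103.4 dBm

P_n = kTB = 1.38×10⁻²³ × 290 × 1.14×10⁷ = 4.56×10⁻¹⁴ W
In dBm: 10 log₁₀(4.56×10⁻¹⁴ / 10⁻³) = −103.4 dBm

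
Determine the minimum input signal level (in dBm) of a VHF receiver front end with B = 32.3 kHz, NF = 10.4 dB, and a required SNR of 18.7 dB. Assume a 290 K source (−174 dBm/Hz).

−99.8 dBm

Sensitivity = −174 + 10 log₁₀(B) + NF + SNR_min
= −174 + 45.09 + 10.4 + 18.7
= −99.81 dBm → −99.8 dBm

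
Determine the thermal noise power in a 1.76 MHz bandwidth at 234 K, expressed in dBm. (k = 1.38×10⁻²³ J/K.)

P_n = kTB = 1.38×10⁻²³ × 234 × 1.76×10⁶ = 5.68×10⁻¹⁵ W
In dBm: 10 log₁₀(5.68×10⁻¹⁵ / 10⁻³) = −112.5 dBm

−112.5 dBm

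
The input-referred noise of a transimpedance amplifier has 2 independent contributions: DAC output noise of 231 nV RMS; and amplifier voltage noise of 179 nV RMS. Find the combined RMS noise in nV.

Uncorrelated sources add in power (mean-square): V_tot = √(ΣV_i²)
V_tot = √[(2.31×10⁻⁷)² + (1.79×10⁻⁷)²] = 2.92×10⁻⁷ V = 292 nV

292 nV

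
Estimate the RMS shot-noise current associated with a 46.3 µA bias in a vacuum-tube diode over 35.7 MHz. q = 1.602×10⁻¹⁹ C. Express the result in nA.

I_n = √(2qI·B)
2qI·B = 2 × 1.602×10⁻¹⁹ × 4.63×10⁻⁵ × 3.57×10⁷ = 5.30×10⁻¹⁶ A²
I_n = √(5.30×10⁻¹⁶) = 2.30×10⁻⁸ A = 23.0 nA

23.0 nA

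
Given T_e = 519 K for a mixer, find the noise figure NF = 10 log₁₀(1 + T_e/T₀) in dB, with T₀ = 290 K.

4.46 dB

F = 1 + T_e/T₀ = 1 + 519/290 = 2.78966
NF = 10 log₁₀(2.78966) = 4.46 dB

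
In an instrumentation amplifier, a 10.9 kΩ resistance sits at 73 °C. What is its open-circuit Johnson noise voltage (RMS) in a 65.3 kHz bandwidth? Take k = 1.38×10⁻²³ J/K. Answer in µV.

T = 73 °C + 273.15 = 346.15 K
V_n = √(4kTRB)
4kTRB = 4 × 1.38×10⁻²³ × 346.15 × 1.09×10⁴ × 6.53×10⁴ = 1.36×10⁻¹¹ V²
V_n = √(1.36×10⁻¹¹) = 3.69×10⁻⁶ V = 3.69 µV

3.69 µV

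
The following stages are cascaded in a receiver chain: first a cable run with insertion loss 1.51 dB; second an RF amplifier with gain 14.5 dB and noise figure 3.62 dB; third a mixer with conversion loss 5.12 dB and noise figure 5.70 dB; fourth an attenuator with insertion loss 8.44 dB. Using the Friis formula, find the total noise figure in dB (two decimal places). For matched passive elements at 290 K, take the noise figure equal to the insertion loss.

Convert to linear (a loss of L dB is a gain of −L dB): F_i = 10^(NF_i/10), G_i = 10^(G_i,dB/10)
  Stage 1: F_1 = 10^(1.51/10) = 1.416, G_1 = 10^(−1.51/10) = 0.7063
  Stage 2: F_2 = 10^(3.62/10) = 2.301, G_2 = 10^(14.5/10) = 28.18
  Stage 3: F_3 = 10^(5.70/10) = 3.715, G_3 = 10^(−5.12/10) = 0.3076
  Stage 4: F_4 = 10^(8.44/10) = 6.982, G_4 = 10^(−8.44/10) = 0.1432
Friis cascade:
  F = 1.416 + (2.301 − 1)/0.7063 + (3.715 − 1)/19.91 + (6.982 − 1)/6.124 = 4.372
NF = 10 log₁₀(4.372) = 6.41 dB

6.41 dB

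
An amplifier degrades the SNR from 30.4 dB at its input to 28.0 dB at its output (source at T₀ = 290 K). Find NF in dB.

2.4 dB

NF (dB) = SNR_in(dB) − SNR_out(dB) when the source is at T₀
NF = 30.4 − 28.0 = 2.4 dB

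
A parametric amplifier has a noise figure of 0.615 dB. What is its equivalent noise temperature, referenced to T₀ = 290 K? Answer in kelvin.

F = 10^(0.615/10) = 1.15213
T_e = (F − 1)·T₀ = (1.15213 − 1) × 290 = 44.1 K

44.1 K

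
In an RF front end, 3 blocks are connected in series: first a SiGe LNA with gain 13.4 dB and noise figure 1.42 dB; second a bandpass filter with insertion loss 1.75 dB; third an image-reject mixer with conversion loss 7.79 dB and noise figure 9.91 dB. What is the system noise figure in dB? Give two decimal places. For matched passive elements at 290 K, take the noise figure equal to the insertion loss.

Convert to linear (a loss of L dB is a gain of −L dB): F_i = 10^(NF_i/10), G_i = 10^(G_i,dB/10)
  Stage 1: F_1 = 10^(1.42/10) = 1.387, G_1 = 10^(13.4/10) = 21.88
  Stage 2: F_2 = 10^(1.75/10) = 1.496, G_2 = 10^(−1.75/10) = 0.6683
  Stage 3: F_3 = 10^(9.91/10) = 9.795, G_3 = 10^(−7.79/10) = 0.1663
Friis cascade:
  F = 1.387 + (1.496 − 1)/21.88 + (9.795 − 1)/14.62 = 2.011
NF = 10 log₁₀(2.011) = 3.03 dB

3.03 dB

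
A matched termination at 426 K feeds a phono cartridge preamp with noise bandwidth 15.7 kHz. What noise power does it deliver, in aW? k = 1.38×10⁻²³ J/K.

P_n = kTB = 1.38×10⁻²³ × 426 × 1.57×10⁴ = 9.23×10⁻¹⁷ W = 92.3 aW

92.3 aW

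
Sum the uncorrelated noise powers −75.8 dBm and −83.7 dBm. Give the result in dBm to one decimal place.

Convert to linear, add, convert back:
P₁ = 2.63×10⁻¹¹ W, P₂ = 4.27×10⁻¹² W
P_tot = 3.06×10⁻¹¹ W → 10 log₁₀(P_tot / 10⁻³) = −75.1 dBm

−75.1 dBm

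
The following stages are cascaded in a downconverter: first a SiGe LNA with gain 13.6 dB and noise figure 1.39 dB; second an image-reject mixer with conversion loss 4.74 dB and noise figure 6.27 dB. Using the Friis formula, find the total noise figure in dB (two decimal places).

Convert to linear (a loss of L dB is a gain of −L dB): F_i = 10^(NF_i/10), G_i = 10^(G_i,dB/10)
  Stage 1: F_1 = 10^(1.39/10) = 1.377, G_1 = 10^(13.6/10) = 22.91
  Stage 2: F_2 = 10^(6.27/10) = 4.236, G_2 = 10^(−4.74/10) = 0.3357
Friis cascade:
  F = 1.377 + (4.236 − 1)/22.91 = 1.518
NF = 10 log₁₀(1.518) = 1.81 dB

1.81 dB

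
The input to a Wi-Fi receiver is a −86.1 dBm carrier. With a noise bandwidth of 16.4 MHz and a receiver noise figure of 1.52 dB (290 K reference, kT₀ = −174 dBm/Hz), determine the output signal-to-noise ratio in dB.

14.2 dB

Noise floor: N = −174 + 10 log₁₀(B) + NF
10 log₁₀(1.64×10⁷) = 72.15 dB
N = −174 + 72.15 + 1.52 = −100.33 dBm
SNR = P_sig − N = −86.1 − (−100.33) = 14.23 dB → 14.2 dB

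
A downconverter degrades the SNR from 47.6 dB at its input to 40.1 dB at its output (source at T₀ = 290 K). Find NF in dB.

7.5 dB

NF (dB) = SNR_in(dB) − SNR_out(dB) when the source is at T₀
NF = 47.6 − 40.1 = 7.5 dB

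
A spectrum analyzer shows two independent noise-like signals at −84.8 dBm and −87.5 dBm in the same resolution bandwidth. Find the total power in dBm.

Convert to linear, add, convert back:
P₁ = 3.31×10⁻¹² W, P₂ = 1.78×10⁻¹² W
P_tot = 5.09×10⁻¹² W → 10 log₁₀(P_tot / 10⁻³) = −82.9 dBm

−82.9 dBm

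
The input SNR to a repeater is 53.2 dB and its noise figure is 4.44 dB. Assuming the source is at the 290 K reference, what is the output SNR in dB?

48.76 dB

By definition F = SNR_in/SNR_out, so in dB: SNR_out = SNR_in − NF
SNR_out = 53.2 − 4.44 = 48.76 dB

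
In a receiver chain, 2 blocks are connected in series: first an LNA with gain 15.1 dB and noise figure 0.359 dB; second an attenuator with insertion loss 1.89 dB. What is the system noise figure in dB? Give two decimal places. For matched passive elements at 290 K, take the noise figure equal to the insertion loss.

0.43 dB

Convert to linear (a loss of L dB is a gain of −L dB): F_i = 10^(NF_i/10), G_i = 10^(G_i,dB/10)
  Stage 1: F_1 = 10^(0.359/10) = 1.086, G_1 = 10^(15.1/10) = 32.36
  Stage 2: F_2 = 10^(1.89/10) = 1.545, G_2 = 10^(−1.89/10) = 0.6471
Friis cascade:
  F = 1.086 + (1.545 − 1)/32.36 = 1.103
NF = 10 log₁₀(1.103) = 0.43 dB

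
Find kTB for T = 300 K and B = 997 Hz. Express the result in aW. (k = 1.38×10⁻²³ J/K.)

P_n = kTB = 1.38×10⁻²³ × 300 × 9.97×10² = 4.13×10⁻¹⁸ W = 4.13 aW

4.13 aW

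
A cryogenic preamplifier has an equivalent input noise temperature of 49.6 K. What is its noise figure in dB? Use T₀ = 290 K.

F = 1 + T_e/T₀ = 1 + 49.6/290 = 1.17103
NF = 10 log₁₀(1.17103) = 0.686 dB

0.686 dB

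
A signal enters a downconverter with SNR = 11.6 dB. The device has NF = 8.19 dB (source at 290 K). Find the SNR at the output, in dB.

3.41 dB

By definition F = SNR_in/SNR_out, so in dB: SNR_out = SNR_in − NF
SNR_out = 11.6 − 8.19 = 3.41 dB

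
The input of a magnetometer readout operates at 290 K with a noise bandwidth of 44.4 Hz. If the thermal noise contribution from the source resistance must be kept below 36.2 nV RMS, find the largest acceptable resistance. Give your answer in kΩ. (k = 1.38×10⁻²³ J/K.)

Johnson–Nyquist: V_n = √(4kTRB) ⇒ R = V_n² / (4kTB)
4kTB = 4 × 1.38×10⁻²³ × 290 × 4.44×10¹ = 7.11×10⁻¹⁹
R = (3.62×10⁻⁸)² / 7.11×10⁻¹⁹ = 1.84×10³ Ω = 1.84 kΩ

1.84 kΩ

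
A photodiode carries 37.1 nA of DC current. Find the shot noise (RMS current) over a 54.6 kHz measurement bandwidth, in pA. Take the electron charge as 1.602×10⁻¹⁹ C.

I_n = √(2qI·B)
2qI·B = 2 × 1.602×10⁻¹⁹ × 3.71×10⁻⁸ × 5.46×10⁴ = 6.49×10⁻²² A²
I_n = √(6.49×10⁻²²) = 2.55×10⁻¹¹ A = 25.5 pA

25.5 pA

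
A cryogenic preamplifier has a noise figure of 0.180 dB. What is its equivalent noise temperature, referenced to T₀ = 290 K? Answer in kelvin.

12.3 K

F = 10^(0.180/10) = 1.04232
T_e = (F − 1)·T₀ = (1.04232 − 1) × 290 = 12.3 K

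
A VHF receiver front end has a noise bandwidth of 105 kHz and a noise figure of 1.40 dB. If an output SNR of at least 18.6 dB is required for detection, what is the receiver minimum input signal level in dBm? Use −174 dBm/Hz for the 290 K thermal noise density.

−103.8 dBm

Sensitivity = −174 + 10 log₁₀(B) + NF + SNR_min
= −174 + 50.21 + 1.40 + 18.6
= −103.79 dBm → −103.8 dBm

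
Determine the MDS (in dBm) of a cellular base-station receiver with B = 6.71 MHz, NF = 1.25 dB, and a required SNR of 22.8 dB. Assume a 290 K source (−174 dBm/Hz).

−81.7 dBm

Sensitivity = −174 + 10 log₁₀(B) + NF + SNR_min
= −174 + 68.27 + 1.25 + 22.8
= −81.68 dBm → −81.7 dBm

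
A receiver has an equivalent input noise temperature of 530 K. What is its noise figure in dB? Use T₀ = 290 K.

F = 1 + T_e/T₀ = 1 + 530/290 = 2.82759
NF = 10 log₁₀(2.82759) = 4.51 dB

4.51 dB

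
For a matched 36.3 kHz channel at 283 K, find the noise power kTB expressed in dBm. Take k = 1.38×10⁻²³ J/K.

−128.5 dBm

P_n = kTB = 1.38×10⁻²³ × 283 × 3.63×10⁴ = 1.42×10⁻¹⁶ W
In dBm: 10 log₁₀(1.42×10⁻¹⁶ / 10⁻³) = −128.5 dBm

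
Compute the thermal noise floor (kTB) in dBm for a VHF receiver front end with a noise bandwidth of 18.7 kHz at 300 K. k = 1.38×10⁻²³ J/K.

P_n = kTB = 1.38×10⁻²³ × 300 × 1.87×10⁴ = 7.74×10⁻¹⁷ W
In dBm: 10 log₁₀(7.74×10⁻¹⁷ / 10⁻³) = −131.1 dBm

−131.1 dBm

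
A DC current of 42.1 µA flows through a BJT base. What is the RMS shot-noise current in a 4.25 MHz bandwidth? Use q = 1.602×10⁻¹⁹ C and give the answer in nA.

I_n = √(2qI·B)
2qI·B = 2 × 1.602×10⁻¹⁹ × 4.21×10⁻⁵ × 4.25×10⁶ = 5.73×10⁻¹⁷ A²
I_n = √(5.73×10⁻¹⁷) = 7.57×10⁻⁹ A = 7.57 nA

7.57 nA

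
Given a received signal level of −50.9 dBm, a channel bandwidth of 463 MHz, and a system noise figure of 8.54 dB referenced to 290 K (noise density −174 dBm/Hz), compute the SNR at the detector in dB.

Noise floor: N = −174 + 10 log₁₀(B) + NF
10 log₁₀(4.63×10⁸) = 86.66 dB
N = −174 + 86.66 + 8.54 = −78.80 dBm
SNR = P_sig − N = −50.9 − (−78.80) = 27.90 dB → 27.9 dB

27.9 dB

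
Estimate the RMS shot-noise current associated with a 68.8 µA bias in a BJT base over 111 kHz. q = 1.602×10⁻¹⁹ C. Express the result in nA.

I_n = √(2qI·B)
2qI·B = 2 × 1.602×10⁻¹⁹ × 6.88×10⁻⁵ × 1.11×10⁵ = 2.45×10⁻¹⁸ A²
I_n = √(2.45×10⁻¹⁸) = 1.56×10⁻⁹ A = 1.56 nA

1.56 nA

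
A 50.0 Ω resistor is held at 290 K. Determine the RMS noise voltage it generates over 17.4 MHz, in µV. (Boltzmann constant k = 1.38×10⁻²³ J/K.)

3.73 µV

V_n = √(4kTRB)
4kTRB = 4 × 1.38×10⁻²³ × 290 × 5.00×10¹ × 1.74×10⁷ = 1.39×10⁻¹¹ V²
V_n = √(1.39×10⁻¹¹) = 3.73×10⁻⁶ V = 3.73 µV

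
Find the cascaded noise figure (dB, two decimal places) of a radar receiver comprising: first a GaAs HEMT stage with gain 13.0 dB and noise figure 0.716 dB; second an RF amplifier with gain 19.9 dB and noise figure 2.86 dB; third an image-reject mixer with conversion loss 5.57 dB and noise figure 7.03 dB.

Convert to linear (a loss of L dB is a gain of −L dB): F_i = 10^(NF_i/10), G_i = 10^(G_i,dB/10)
  Stage 1: F_1 = 10^(0.716/10) = 1.179, G_1 = 10^(13.0/10) = 19.95
  Stage 2: F_2 = 10^(2.86/10) = 1.932, G_2 = 10^(19.9/10) = 97.72
  Stage 3: F_3 = 10^(7.03/10) = 5.047, G_3 = 10^(−5.57/10) = 0.2773
Friis cascade:
  F = 1.179 + (1.932 − 1)/19.95 + (5.047 − 1)/1950 = 1.228
NF = 10 log₁₀(1.228) = 0.89 dB

0.89 dB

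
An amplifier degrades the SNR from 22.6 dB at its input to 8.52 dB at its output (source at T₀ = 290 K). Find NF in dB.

NF (dB) = SNR_in(dB) − SNR_out(dB) when the source is at T₀
NF = 22.6 − 8.52 = 14.08 dB

14.08 dB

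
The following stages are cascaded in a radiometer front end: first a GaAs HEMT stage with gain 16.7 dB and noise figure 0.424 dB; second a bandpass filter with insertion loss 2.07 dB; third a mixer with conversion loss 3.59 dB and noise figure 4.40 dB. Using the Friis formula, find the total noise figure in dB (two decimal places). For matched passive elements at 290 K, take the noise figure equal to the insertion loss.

0.70 dB

Convert to linear (a loss of L dB is a gain of −L dB): F_i = 10^(NF_i/10), G_i = 10^(G_i,dB/10)
  Stage 1: F_1 = 10^(0.424/10) = 1.103, G_1 = 10^(16.7/10) = 46.77
  Stage 2: F_2 = 10^(2.07/10) = 1.611, G_2 = 10^(−2.07/10) = 0.6209
  Stage 3: F_3 = 10^(4.40/10) = 2.754, G_3 = 10^(−3.59/10) = 0.4375
Friis cascade:
  F = 1.103 + (1.611 − 1)/46.77 + (2.754 − 1)/29.04 = 1.176
NF = 10 log₁₀(1.176) = 0.70 dB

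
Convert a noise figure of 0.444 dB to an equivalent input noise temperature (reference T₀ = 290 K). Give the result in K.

F = 10^(0.444/10) = 1.10764
T_e = (F − 1)·T₀ = (1.10764 − 1) × 290 = 31.2 K

31.2 K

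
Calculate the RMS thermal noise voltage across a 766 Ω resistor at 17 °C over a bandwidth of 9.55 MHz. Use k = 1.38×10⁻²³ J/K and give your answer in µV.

10.8 µV

T = 17 °C + 273.15 = 290.15 K
V_n = √(4kTRB)
4kTRB = 4 × 1.38×10⁻²³ × 290.15 × 7.66×10² × 9.55×10⁶ = 1.17×10⁻¹⁰ V²
V_n = √(1.17×10⁻¹⁰) = 1.08×10⁻⁵ V = 10.8 µV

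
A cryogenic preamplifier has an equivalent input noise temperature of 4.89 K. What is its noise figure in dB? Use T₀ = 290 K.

F = 1 + T_e/T₀ = 1 + 4.89/290 = 1.01686
NF = 10 log₁₀(1.01686) = 0.073 dB

0.073 dB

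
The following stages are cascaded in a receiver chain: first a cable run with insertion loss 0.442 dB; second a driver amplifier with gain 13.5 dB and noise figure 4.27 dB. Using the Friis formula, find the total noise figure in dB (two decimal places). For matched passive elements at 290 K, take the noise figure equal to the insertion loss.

4.71 dB

Convert to linear (a loss of L dB is a gain of −L dB): F_i = 10^(NF_i/10), G_i = 10^(G_i,dB/10)
  Stage 1: F_1 = 10^(0.442/10) = 1.107, G_1 = 10^(−0.442/10) = 0.9032
  Stage 2: F_2 = 10^(4.27/10) = 2.673, G_2 = 10^(13.5/10) = 22.39
Friis cascade:
  F = 1.107 + (2.673 − 1)/0.9032 = 2.959
NF = 10 log₁₀(2.959) = 4.71 dB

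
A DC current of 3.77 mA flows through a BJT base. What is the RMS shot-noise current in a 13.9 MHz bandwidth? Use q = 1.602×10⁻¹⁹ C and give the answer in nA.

130 nA

I_n = √(2qI·B)
2qI·B = 2 × 1.602×10⁻¹⁹ × 3.77×10⁻³ × 1.39×10⁷ = 1.68×10⁻¹⁴ A²
I_n = √(1.68×10⁻¹⁴) = 1.30×10⁻⁷ A = 130 nA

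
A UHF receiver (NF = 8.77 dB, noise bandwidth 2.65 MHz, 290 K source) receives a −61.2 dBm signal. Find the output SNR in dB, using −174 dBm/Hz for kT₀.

39.8 dB

Noise floor: N = −174 + 10 log₁₀(B) + NF
10 log₁₀(2.65×10⁶) = 64.23 dB
N = −174 + 64.23 + 8.77 = −101.00 dBm
SNR = P_sig − N = −61.2 − (−101.00) = 39.80 dB → 39.8 dB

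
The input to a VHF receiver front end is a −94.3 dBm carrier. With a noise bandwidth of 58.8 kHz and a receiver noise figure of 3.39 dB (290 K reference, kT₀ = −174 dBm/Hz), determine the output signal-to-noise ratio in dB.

Noise floor: N = −174 + 10 log₁₀(B) + NF
10 log₁₀(5.88×10⁴) = 47.69 dB
N = −174 + 47.69 + 3.39 = −122.92 dBm
SNR = P_sig − N = −94.3 − (−122.92) = 28.62 dB → 28.6 dB

28.6 dB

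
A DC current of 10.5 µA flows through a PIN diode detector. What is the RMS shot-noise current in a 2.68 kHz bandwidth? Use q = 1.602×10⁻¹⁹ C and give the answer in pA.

95.0 pA

I_n = √(2qI·B)
2qI·B = 2 × 1.602×10⁻¹⁹ × 1.05×10⁻⁵ × 2.68×10³ = 9.02×10⁻²¹ A²
I_n = √(9.02×10⁻²¹) = 9.50×10⁻¹¹ A = 95.0 pA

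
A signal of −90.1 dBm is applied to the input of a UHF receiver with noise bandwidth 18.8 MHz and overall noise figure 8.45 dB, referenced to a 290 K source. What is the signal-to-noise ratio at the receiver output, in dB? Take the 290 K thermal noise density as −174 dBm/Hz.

2.7 dB

Noise floor: N = −174 + 10 log₁₀(B) + NF
10 log₁₀(1.88×10⁷) = 72.74 dB
N = −174 + 72.74 + 8.45 = −92.81 dBm
SNR = P_sig − N = −90.1 − (−92.81) = 2.71 dB → 2.7 dB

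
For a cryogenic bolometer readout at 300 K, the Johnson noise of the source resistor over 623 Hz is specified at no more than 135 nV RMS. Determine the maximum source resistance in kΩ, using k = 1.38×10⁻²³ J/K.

1.77 kΩ

Johnson–Nyquist: V_n = √(4kTRB) ⇒ R = V_n² / (4kTB)
4kTB = 4 × 1.38×10⁻²³ × 300 × 6.23×10² = 1.03×10⁻¹⁷
R = (1.35×10⁻⁷)² / 1.03×10⁻¹⁷ = 1.77×10³ Ω = 1.77 kΩ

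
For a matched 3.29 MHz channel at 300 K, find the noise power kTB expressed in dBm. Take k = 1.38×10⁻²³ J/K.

−108.7 dBm

P_n = kTB = 1.38×10⁻²³ × 300 × 3.29×10⁶ = 1.36×10⁻¹⁴ W
In dBm: 10 log₁₀(1.36×10⁻¹⁴ / 10⁻³) = −108.7 dBm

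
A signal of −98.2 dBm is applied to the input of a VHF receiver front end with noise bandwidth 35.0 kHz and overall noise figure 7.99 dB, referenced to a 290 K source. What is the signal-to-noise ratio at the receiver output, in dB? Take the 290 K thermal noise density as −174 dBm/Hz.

22.4 dB

Noise floor: N = −174 + 10 log₁₀(B) + NF
10 log₁₀(3.50×10⁴) = 45.44 dB
N = −174 + 45.44 + 7.99 = −120.57 dBm
SNR = P_sig − N = −98.2 − (−120.57) = 22.37 dB → 22.4 dB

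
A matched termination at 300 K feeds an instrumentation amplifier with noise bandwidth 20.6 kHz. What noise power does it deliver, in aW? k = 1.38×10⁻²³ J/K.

85.3 aW

P_n = kTB = 1.38×10⁻²³ × 300 × 2.06×10⁴ = 8.53×10⁻¹⁷ W = 85.3 aW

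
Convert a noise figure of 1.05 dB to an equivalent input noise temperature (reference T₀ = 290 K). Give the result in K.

79.3 K

F = 10^(1.05/10) = 1.2735
T_e = (F − 1)·T₀ = (1.2735 − 1) × 290 = 79.3 K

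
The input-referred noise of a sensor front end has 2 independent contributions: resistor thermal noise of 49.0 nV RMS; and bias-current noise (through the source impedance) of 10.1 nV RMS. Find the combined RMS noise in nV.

50.0 nV

Uncorrelated sources add in power (mean-square): V_tot = √(ΣV_i²)
V_tot = √[(4.90×10⁻⁸)² + (1.01×10⁻⁸)²] = 5.00×10⁻⁸ V = 50.0 nV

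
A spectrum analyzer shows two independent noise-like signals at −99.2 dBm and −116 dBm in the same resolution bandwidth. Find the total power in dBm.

Convert to linear, add, convert back:
P₁ = 1.20×10⁻¹³ W, P₂ = 2.51×10⁻¹⁵ W
P_tot = 1.23×10⁻¹³ W → 10 log₁₀(P_tot / 10⁻³) = −99.1 dBm

−99.1 dBm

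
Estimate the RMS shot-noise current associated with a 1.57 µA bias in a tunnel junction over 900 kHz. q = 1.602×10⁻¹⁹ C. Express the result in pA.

I_n = √(2qI·B)
2qI·B = 2 × 1.602×10⁻¹⁹ × 1.57×10⁻⁶ × 9.00×10⁵ = 4.53×10⁻¹⁹ A²
I_n = √(4.53×10⁻¹⁹) = 6.73×10⁻¹⁰ A = 673 pA

673 pA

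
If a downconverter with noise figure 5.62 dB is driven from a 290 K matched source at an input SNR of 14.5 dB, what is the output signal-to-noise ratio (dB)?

8.88 dB

By definition F = SNR_in/SNR_out, so in dB: SNR_out = SNR_in − NF
SNR_out = 14.5 − 5.62 = 8.88 dB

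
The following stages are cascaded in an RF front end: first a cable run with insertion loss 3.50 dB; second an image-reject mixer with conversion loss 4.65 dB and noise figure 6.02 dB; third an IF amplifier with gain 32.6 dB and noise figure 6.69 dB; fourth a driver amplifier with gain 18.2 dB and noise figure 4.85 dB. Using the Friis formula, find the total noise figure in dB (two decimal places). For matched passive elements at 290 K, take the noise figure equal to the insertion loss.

Convert to linear (a loss of L dB is a gain of −L dB): F_i = 10^(NF_i/10), G_i = 10^(G_i,dB/10)
  Stage 1: F_1 = 10^(3.50/10) = 2.239, G_1 = 10^(−3.50/10) = 0.4467
  Stage 2: F_2 = 10^(6.02/10) = 3.999, G_2 = 10^(−4.65/10) = 0.3428
  Stage 3: F_3 = 10^(6.69/10) = 4.667, G_3 = 10^(32.6/10) = 1820
  Stage 4: F_4 = 10^(4.85/10) = 3.055, G_4 = 10^(18.2/10) = 66.07
Friis cascade:
  F = 2.239 + (3.999 − 1)/0.4467 + (4.667 − 1)/0.1531 + (3.055 − 1)/278.6 = 32.91
NF = 10 log₁₀(32.91) = 15.17 dB

15.17 dB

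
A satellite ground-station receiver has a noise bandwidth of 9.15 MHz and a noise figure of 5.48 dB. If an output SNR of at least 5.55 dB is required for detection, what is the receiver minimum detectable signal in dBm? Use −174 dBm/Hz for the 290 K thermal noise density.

Sensitivity = −174 + 10 log₁₀(B) + NF + SNR_min
= −174 + 69.61 + 5.48 + 5.55
= −93.36 dBm → −93.4 dBm

−93.4 dBm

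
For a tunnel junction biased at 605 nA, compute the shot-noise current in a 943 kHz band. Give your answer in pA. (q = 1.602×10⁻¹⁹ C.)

I_n = √(2qI·B)
2qI·B = 2 × 1.602×10⁻¹⁹ × 6.05×10⁻⁷ × 9.43×10⁵ = 1.83×10⁻¹⁹ A²
I_n = √(1.83×10⁻¹⁹) = 4.28×10⁻¹⁰ A = 428 pA

428 pA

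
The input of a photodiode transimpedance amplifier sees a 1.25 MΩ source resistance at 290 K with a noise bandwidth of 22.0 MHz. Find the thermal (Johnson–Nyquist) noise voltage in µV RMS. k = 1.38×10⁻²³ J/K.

V_n = √(4kTRB)
4kTRB = 4 × 1.38×10⁻²³ × 290 × 1.25×10⁶ × 2.20×10⁷ = 4.40×10⁻⁷ V²
V_n = √(4.40×10⁻⁷) = 6.63×10⁻⁴ V = 663 µV

663 µV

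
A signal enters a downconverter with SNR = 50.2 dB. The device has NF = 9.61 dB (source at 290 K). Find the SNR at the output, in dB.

By definition F = SNR_in/SNR_out, so in dB: SNR_out = SNR_in − NF
SNR_out = 50.2 − 9.61 = 40.59 dB

40.59 dB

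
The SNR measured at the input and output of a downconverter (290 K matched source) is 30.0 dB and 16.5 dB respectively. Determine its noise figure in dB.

13.5 dB

NF (dB) = SNR_in(dB) − SNR_out(dB) when the source is at T₀
NF = 30.0 − 16.5 = 13.5 dB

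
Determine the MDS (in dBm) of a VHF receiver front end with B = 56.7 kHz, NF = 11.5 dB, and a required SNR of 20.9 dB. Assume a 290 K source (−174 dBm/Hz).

−94.1 dBm

Sensitivity = −174 + 10 log₁₀(B) + NF + SNR_min
= −174 + 47.54 + 11.5 + 20.9
= −94.06 dBm → −94.1 dBm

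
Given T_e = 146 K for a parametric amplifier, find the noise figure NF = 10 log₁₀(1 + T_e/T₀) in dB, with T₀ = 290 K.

1.77 dB

F = 1 + T_e/T₀ = 1 + 146/290 = 1.50345
NF = 10 log₁₀(1.50345) = 1.77 dB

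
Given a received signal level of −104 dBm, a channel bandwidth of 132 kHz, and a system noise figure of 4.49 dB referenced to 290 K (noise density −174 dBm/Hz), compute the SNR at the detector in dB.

Noise floor: N = −174 + 10 log₁₀(B) + NF
10 log₁₀(1.32×10⁵) = 51.21 dB
N = −174 + 51.21 + 4.49 = −118.30 dBm
SNR = P_sig − N = −104 − (−118.30) = 14.30 dB → 14.3 dB

14.3 dB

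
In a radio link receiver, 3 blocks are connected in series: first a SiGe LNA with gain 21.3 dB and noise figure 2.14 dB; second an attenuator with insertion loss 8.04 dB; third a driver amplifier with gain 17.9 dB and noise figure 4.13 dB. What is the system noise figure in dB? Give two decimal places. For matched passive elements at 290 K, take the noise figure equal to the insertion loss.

2.43 dB

Convert to linear (a loss of L dB is a gain of −L dB): F_i = 10^(NF_i/10), G_i = 10^(G_i,dB/10)
  Stage 1: F_1 = 10^(2.14/10) = 1.637, G_1 = 10^(21.3/10) = 134.9
  Stage 2: F_2 = 10^(8.04/10) = 6.368, G_2 = 10^(−8.04/10) = 0.1570
  Stage 3: F_3 = 10^(4.13/10) = 2.588, G_3 = 10^(17.9/10) = 61.66
Friis cascade:
  F = 1.637 + (6.368 − 1)/134.9 + (2.588 − 1)/21.18 = 1.752
NF = 10 log₁₀(1.752) = 2.43 dB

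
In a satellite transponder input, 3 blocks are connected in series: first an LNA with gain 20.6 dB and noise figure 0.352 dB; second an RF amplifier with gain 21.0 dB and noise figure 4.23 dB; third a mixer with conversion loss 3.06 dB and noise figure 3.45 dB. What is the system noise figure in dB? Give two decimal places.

Convert to linear (a loss of L dB is a gain of −L dB): F_i = 10^(NF_i/10), G_i = 10^(G_i,dB/10)
  Stage 1: F_1 = 10^(0.352/10) = 1.084, G_1 = 10^(20.6/10) = 114.8
  Stage 2: F_2 = 10^(4.23/10) = 2.649, G_2 = 10^(21.0/10) = 125.9
  Stage 3: F_3 = 10^(3.45/10) = 2.213, G_3 = 10^(−3.06/10) = 0.4943
Friis cascade:
  F = 1.084 + (2.649 − 1)/114.8 + (2.213 − 1)/1.445×10⁴ = 1.099
NF = 10 log₁₀(1.099) = 0.41 dB

0.41 dB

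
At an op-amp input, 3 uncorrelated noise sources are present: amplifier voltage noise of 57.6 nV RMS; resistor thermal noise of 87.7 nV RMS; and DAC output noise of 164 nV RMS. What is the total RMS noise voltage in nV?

195 nV

Uncorrelated sources add in power (mean-square): V_tot = √(ΣV_i²)
V_tot = √[(5.76×10⁻⁸)² + (8.77×10⁻⁸)² + (1.64×10⁻⁷)²] = 1.95×10⁻⁷ V = 195 nV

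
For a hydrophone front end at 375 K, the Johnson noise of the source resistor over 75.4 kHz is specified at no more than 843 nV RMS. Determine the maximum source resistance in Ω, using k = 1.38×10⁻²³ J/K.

455 Ω

Johnson–Nyquist: V_n = √(4kTRB) ⇒ R = V_n² / (4kTB)
4kTB = 4 × 1.38×10⁻²³ × 375 × 7.54×10⁴ = 1.56×10⁻¹⁵
R = (8.43×10⁻⁷)² / 1.56×10⁻¹⁵ = 4.55×10² Ω = 455 Ω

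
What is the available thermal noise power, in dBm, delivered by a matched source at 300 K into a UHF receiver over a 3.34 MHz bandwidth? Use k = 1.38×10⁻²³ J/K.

−108.6 dBm

P_n = kTB = 1.38×10⁻²³ × 300 × 3.34×10⁶ = 1.38×10⁻¹⁴ W
In dBm: 10 log₁₀(1.38×10⁻¹⁴ / 10⁻³) = −108.6 dBm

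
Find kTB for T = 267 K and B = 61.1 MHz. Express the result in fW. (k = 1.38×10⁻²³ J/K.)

P_n = kTB = 1.38×10⁻²³ × 267 × 6.11×10⁷ = 2.25×10⁻¹³ W = 225 fW

225 fW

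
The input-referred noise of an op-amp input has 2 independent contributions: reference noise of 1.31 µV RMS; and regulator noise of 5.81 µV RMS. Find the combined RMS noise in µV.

Uncorrelated sources add in power (mean-square): V_tot = √(ΣV_i²)
V_tot = √[(1.31×10⁻⁶)² + (5.81×10⁻⁶)²] = 5.96×10⁻⁶ V = 5.96 µV

5.96 µV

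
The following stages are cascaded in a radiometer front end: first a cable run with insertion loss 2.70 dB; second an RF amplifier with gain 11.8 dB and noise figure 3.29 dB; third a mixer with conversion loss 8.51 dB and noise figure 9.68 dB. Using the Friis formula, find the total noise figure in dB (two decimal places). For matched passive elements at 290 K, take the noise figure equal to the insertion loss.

6.98 dB

Convert to linear (a loss of L dB is a gain of −L dB): F_i = 10^(NF_i/10), G_i = 10^(G_i,dB/10)
  Stage 1: F_1 = 10^(2.70/10) = 1.862, G_1 = 10^(−2.70/10) = 0.5370
  Stage 2: F_2 = 10^(3.29/10) = 2.133, G_2 = 10^(11.8/10) = 15.14
  Stage 3: F_3 = 10^(9.68/10) = 9.290, G_3 = 10^(−8.51/10) = 0.1409
Friis cascade:
  F = 1.862 + (2.133 − 1)/0.5370 + (9.290 − 1)/8.128 = 4.992
NF = 10 log₁₀(4.992) = 6.98 dB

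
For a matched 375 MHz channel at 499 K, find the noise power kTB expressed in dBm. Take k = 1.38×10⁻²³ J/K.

P_n = kTB = 1.38×10⁻²³ × 499 × 3.75×10⁸ = 2.58×10⁻¹² W
In dBm: 10 log₁₀(2.58×10⁻¹² / 10⁻³) = −85.9 dBm

−85.9 dBm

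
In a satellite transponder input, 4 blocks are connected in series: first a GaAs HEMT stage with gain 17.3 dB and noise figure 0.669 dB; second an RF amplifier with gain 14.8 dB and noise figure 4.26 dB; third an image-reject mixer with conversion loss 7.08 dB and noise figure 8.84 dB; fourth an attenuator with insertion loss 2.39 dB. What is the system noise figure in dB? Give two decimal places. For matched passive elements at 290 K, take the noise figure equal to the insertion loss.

Convert to linear (a loss of L dB is a gain of −L dB): F_i = 10^(NF_i/10), G_i = 10^(G_i,dB/10)
  Stage 1: F_1 = 10^(0.669/10) = 1.167, G_1 = 10^(17.3/10) = 53.70
  Stage 2: F_2 = 10^(4.26/10) = 2.667, G_2 = 10^(14.8/10) = 30.20
  Stage 3: F_3 = 10^(8.84/10) = 7.656, G_3 = 10^(−7.08/10) = 0.1959
  Stage 4: F_4 = 10^(2.39/10) = 1.734, G_4 = 10^(−2.39/10) = 0.5768
Friis cascade:
  F = 1.167 + (2.667 − 1)/53.70 + (7.656 − 1)/1622 + (1.734 − 1)/317.7 = 1.204
NF = 10 log₁₀(1.204) = 0.81 dB

0.81 dB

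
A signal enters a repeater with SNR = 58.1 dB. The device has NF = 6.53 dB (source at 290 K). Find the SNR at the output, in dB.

By definition F = SNR_in/SNR_out, so in dB: SNR_out = SNR_in − NF
SNR_out = 58.1 − 6.53 = 51.57 dB

51.57 dB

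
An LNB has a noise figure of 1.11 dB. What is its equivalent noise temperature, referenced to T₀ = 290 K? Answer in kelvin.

84.5 K

F = 10^(1.11/10) = 1.29122
T_e = (F − 1)·T₀ = (1.29122 − 1) × 290 = 84.5 K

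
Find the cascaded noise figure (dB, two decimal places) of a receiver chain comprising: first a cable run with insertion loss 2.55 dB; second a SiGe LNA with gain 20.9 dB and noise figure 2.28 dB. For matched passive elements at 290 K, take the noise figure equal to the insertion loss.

Convert to linear (a loss of L dB is a gain of −L dB): F_i = 10^(NF_i/10), G_i = 10^(G_i,dB/10)
  Stage 1: F_1 = 10^(2.55/10) = 1.799, G_1 = 10^(−2.55/10) = 0.5559
  Stage 2: F_2 = 10^(2.28/10) = 1.690, G_2 = 10^(20.9/10) = 123.0
Friis cascade:
  F = 1.799 + (1.690 − 1)/0.5559 = 3.041
NF = 10 log₁₀(3.041) = 4.83 dB

4.83 dB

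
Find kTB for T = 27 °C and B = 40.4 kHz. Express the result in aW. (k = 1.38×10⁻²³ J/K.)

T = 27 °C + 273.15 = 300.15 K
P_n = kTB = 1.38×10⁻²³ × 300.15 × 4.04×10⁴ = 1.67×10⁻¹⁶ W = 167 aW

167 aW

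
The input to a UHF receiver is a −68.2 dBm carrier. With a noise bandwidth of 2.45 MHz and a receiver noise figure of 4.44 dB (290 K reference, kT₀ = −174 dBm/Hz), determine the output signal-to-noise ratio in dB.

37.5 dB

Noise floor: N = −174 + 10 log₁₀(B) + NF
10 log₁₀(2.45×10⁶) = 63.89 dB
N = −174 + 63.89 + 4.44 = −105.67 dBm
SNR = P_sig − N = −68.2 − (−105.67) = 37.47 dB → 37.5 dB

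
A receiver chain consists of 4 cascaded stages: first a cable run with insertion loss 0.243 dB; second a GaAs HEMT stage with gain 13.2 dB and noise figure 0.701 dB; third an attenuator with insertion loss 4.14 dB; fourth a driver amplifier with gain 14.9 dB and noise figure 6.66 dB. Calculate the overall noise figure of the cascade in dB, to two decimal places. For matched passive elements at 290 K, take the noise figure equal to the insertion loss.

2.55 dB

Convert to linear (a loss of L dB is a gain of −L dB): F_i = 10^(NF_i/10), G_i = 10^(G_i,dB/10)
  Stage 1: F_1 = 10^(0.243/10) = 1.058, G_1 = 10^(−0.243/10) = 0.9456
  Stage 2: F_2 = 10^(0.701/10) = 1.175, G_2 = 10^(13.2/10) = 20.89
  Stage 3: F_3 = 10^(4.14/10) = 2.594, G_3 = 10^(−4.14/10) = 0.3855
  Stage 4: F_4 = 10^(6.66/10) = 4.634, G_4 = 10^(14.9/10) = 30.90
Friis cascade:
  F = 1.058 + (1.175 − 1)/0.9456 + (2.594 − 1)/19.76 + (4.634 − 1)/7.616 = 1.801
NF = 10 log₁₀(1.801) = 2.55 dB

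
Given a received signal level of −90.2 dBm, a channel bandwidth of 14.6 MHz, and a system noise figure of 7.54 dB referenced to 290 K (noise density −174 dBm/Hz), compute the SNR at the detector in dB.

Noise floor: N = −174 + 10 log₁₀(B) + NF
10 log₁₀(1.46×10⁷) = 71.64 dB
N = −174 + 71.64 + 7.54 = −94.82 dBm
SNR = P_sig − N = −90.2 − (−94.82) = 4.62 dB → 4.6 dB

4.6 dB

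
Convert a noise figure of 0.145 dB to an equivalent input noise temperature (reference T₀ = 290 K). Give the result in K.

9.85 K

F = 10^(0.145/10) = 1.03395
T_e = (F − 1)·T₀ = (1.03395 − 1) × 290 = 9.85 K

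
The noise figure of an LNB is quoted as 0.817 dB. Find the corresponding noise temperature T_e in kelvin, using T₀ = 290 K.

60.0 K

F = 10^(0.817/10) = 1.20698
T_e = (F − 1)·T₀ = (1.20698 − 1) × 290 = 60.0 K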